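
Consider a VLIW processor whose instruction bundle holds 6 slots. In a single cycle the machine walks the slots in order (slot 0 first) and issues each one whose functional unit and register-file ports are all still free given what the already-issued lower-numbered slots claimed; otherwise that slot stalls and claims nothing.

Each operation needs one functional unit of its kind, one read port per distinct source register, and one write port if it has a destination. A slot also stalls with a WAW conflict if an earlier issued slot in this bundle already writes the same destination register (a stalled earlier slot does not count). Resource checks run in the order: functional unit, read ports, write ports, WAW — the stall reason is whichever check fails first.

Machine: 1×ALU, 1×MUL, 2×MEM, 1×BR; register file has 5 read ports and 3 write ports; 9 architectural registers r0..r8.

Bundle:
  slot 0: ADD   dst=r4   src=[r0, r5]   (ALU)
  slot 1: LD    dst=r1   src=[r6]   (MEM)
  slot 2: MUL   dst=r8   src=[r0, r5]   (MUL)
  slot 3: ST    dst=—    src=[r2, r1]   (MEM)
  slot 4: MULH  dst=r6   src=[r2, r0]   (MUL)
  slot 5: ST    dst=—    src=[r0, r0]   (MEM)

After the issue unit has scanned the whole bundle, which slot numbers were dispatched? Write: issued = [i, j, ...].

issued = [0, 1, 2]

  0. ALU→r4 ⇒ go  {0A/1Mu/2Ld/1B | 3r 2w}
  1. MEM→r1 ⇒ go  {0A/1Mu/1Ld/1B | 2r 1w}
  2. MUL→r8 ⇒ go  {0A/0Mu/1Ld/1B | 0r 0w}
  3. MEM ⇒ no(RD_PORT)  {0A/0Mu/1Ld/1B | 0r 0w}
  4. MUL→r6 ⇒ no(FU)  {0A/0Mu/1Ld/1B | 0r 0w}
  5. MEM ⇒ no(RD_PORT)  {0A/0Mu/1Ld/1B | 0r 0w}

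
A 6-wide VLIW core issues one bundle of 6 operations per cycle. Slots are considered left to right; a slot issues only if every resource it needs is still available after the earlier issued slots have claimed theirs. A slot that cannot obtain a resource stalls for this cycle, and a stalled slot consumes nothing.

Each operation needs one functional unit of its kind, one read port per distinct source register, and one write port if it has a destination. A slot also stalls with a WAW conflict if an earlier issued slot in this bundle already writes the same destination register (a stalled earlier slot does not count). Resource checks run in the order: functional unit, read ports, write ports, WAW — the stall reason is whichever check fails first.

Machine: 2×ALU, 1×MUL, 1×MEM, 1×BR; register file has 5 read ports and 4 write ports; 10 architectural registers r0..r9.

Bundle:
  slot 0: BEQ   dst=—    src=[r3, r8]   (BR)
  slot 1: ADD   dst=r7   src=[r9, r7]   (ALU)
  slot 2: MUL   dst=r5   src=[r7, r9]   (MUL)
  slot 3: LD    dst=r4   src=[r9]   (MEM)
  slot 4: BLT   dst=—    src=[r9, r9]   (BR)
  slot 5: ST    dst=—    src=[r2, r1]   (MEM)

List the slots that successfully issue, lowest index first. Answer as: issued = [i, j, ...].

(0) want 1×BR +2rd +0wr — yes → AL2|MU1|ME1|BR0|rd3|wr4
(1) want 1×ALU +2rd +1wr — yes → AL1|MU1|ME1|BR0|rd1|wr3
(2) want 1×MUL +2rd +1wr — RD_PORT → AL1|MU1|ME1|BR0|rd1|wr3
(3) want 1×MEM +1rd +1wr — yes → AL1|MU1|ME0|BR0|rd0|wr2
(4) want 1×BR +1rd +0wr — FU → AL1|MU1|ME0|BR0|rd0|wr2
(5) want 1×MEM +2rd +0wr — FU → AL1|MU1|ME0|BR0|rd0|wr2

issued = [0, 1, 3]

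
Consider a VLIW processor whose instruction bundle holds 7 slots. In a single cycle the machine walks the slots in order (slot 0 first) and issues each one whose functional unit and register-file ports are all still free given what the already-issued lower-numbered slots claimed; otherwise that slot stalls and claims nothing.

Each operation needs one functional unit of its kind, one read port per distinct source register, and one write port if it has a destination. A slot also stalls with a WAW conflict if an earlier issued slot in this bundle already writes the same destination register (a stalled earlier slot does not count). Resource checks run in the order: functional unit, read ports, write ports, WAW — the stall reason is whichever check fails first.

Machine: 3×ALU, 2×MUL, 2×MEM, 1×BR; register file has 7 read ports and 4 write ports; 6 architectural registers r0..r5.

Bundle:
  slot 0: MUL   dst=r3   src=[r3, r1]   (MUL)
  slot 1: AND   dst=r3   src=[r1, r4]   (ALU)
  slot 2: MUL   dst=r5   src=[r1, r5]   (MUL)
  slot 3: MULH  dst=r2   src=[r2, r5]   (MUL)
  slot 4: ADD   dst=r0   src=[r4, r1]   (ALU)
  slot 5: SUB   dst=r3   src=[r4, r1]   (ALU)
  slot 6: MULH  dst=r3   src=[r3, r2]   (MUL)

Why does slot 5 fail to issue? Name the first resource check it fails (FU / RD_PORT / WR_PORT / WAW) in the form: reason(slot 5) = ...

#0 MUL src=r3,r1 dispatched  <A:3 Mu:1 Ld:2 B:1 rd:5 wr:3>
#1 ALU src=r1,r4 held:WAW  <A:3 Mu:1 Ld:2 B:1 rd:5 wr:3>
#2 MUL src=r1,r5 dispatched  <A:3 Mu:0 Ld:2 B:1 rd:3 wr:2>
#3 MUL src=r2,r5 held:FU  <A:3 Mu:0 Ld:2 B:1 rd:3 wr:2>
#4 ALU src=r4,r1 dispatched  <A:2 Mu:0 Ld:2 B:1 rd:1 wr:1>
#5 ALU src=r4,r1 held:RD_PORT  <A:2 Mu:0 Ld:2 B:1 rd:1 wr:1>
#6 MUL src=r3,r2 held:FU  <A:2 Mu:0 Ld:2 B:1 rd:1 wr:1>

reason(slot 5) = RD_PORT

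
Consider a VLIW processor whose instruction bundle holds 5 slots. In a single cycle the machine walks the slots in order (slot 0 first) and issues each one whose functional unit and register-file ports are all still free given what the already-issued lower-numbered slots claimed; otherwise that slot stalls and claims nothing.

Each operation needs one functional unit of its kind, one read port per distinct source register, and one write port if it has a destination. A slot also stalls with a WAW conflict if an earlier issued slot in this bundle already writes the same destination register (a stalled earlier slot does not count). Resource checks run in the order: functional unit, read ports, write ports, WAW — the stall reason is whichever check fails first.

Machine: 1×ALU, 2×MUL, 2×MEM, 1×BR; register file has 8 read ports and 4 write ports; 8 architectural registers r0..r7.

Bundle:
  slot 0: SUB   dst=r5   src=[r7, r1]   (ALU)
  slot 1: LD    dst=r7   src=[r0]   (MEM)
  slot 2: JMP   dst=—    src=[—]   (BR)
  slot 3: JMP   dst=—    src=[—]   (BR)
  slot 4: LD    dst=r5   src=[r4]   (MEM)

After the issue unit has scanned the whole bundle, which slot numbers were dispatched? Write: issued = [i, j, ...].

#0 ALU src=r7,r1 dispatched  <A:0 Mu:2 Ld:2 B:1 rd:6 wr:3>
#1 MEM src=r0 dispatched  <A:0 Mu:2 Ld:1 B:1 rd:5 wr:2>
#2 BR src=- dispatched  <A:0 Mu:2 Ld:1 B:0 rd:5 wr:2>
#3 BR src=- held:FU  <A:0 Mu:2 Ld:1 B:0 rd:5 wr:2>
#4 MEM src=r4 held:WAW  <A:0 Mu:2 Ld:1 B:0 rd:5 wr:2>

issued = [0, 1, 2]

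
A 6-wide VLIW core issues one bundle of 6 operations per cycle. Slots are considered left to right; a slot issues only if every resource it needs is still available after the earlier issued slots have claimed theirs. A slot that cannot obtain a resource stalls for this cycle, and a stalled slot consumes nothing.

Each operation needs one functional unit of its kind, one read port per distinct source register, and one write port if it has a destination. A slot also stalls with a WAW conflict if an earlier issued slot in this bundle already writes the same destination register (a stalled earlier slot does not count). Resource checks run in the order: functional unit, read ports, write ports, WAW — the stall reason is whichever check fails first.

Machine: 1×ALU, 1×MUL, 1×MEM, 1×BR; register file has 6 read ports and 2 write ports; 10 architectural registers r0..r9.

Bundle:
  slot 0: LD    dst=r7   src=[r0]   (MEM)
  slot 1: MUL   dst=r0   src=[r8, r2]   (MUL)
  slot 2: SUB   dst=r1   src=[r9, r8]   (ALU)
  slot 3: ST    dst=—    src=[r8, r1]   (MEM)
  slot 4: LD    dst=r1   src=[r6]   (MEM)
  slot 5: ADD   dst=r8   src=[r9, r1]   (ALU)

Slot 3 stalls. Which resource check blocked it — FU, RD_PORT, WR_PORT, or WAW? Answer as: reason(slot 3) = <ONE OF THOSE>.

reason(slot 3) = FU

[0] MEM needs rd=1 wr=1: ok; after: ALU=1 MUL=1 MEM=0 BR=1, R=5, W=1
[1] MUL needs rd=2 wr=1: ok; after: ALU=1 MUL=0 MEM=0 BR=1, R=3, W=0
[2] ALU needs rd=2 wr=1: WR_PORT; after: ALU=1 MUL=0 MEM=0 BR=1, R=3, W=0
[3] MEM needs rd=2 wr=0: FU; after: ALU=1 MUL=0 MEM=0 BR=1, R=3, W=0
[4] MEM needs rd=1 wr=1: FU; after: ALU=1 MUL=0 MEM=0 BR=1, R=3, W=0
[5] ALU needs rd=2 wr=1: WR_PORT; after: ALU=1 MUL=0 MEM=0 BR=1, R=3, W=0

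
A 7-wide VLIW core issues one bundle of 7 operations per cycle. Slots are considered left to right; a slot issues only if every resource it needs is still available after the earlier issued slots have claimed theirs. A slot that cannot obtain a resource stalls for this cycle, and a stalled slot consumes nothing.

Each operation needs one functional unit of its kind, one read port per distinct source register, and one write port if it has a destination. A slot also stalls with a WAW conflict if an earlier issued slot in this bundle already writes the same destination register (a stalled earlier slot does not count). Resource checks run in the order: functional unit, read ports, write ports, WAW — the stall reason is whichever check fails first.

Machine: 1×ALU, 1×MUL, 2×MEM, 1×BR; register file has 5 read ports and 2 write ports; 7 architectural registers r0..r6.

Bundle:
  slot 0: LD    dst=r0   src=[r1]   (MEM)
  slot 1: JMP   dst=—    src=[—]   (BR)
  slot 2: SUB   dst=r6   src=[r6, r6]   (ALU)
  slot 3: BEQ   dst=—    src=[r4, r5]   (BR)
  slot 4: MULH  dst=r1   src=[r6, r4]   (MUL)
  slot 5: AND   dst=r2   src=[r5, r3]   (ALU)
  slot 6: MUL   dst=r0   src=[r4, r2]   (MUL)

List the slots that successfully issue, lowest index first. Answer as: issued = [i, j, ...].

issued = [0, 1, 2]

[0] MEM needs rd=1 wr=1: ok; after: ALU=1 MUL=1 MEM=1 BR=1, R=4, W=1
[1] BR needs rd=0 wr=0: ok; after: ALU=1 MUL=1 MEM=1 BR=0, R=4, W=1
[2] ALU needs rd=1 wr=1: ok; after: ALU=0 MUL=1 MEM=1 BR=0, R=3, W=0
[3] BR needs rd=2 wr=0: FU; after: ALU=0 MUL=1 MEM=1 BR=0, R=3, W=0
[4] MUL needs rd=2 wr=1: WR_PORT; after: ALU=0 MUL=1 MEM=1 BR=0, R=3, W=0
[5] ALU needs rd=2 wr=1: FU; after: ALU=0 MUL=1 MEM=1 BR=0, R=3, W=0
[6] MUL needs rd=2 wr=1: WR_PORT; after: ALU=0 MUL=1 MEM=1 BR=0, R=3, W=0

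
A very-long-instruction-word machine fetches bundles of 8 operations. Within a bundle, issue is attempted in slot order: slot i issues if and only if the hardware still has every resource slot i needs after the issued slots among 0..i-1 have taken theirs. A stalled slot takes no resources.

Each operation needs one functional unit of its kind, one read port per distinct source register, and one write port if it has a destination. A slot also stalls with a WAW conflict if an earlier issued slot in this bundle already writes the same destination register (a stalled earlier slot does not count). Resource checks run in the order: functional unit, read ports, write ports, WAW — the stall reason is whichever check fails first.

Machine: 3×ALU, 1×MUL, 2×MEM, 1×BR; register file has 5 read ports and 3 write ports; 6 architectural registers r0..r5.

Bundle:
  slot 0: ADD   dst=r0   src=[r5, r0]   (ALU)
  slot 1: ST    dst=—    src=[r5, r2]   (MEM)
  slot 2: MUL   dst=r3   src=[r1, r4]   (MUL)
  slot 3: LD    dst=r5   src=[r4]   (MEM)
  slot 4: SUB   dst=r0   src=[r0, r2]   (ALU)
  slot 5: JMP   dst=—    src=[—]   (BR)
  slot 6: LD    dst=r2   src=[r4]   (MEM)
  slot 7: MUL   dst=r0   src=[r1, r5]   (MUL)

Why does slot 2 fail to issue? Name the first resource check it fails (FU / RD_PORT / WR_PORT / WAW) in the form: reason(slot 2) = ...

reason(slot 2) = RD_PORT

(0) want 1×ALU +2rd +1wr — yes → AL2|MU1|ME2|BR1|rd3|wr2
(1) want 1×MEM +2rd +0wr — yes → AL2|MU1|ME1|BR1|rd1|wr2
(2) want 1×MUL +2rd +1wr — RD_PORT → AL2|MU1|ME1|BR1|rd1|wr2
(3) want 1×MEM +1rd +1wr — yes → AL2|MU1|ME0|BR1|rd0|wr1
(4) want 1×ALU +2rd +1wr — RD_PORT → AL2|MU1|ME0|BR1|rd0|wr1
(5) want 1×BR +0rd +0wr — yes → AL2|MU1|ME0|BR0|rd0|wr1
(6) want 1×MEM +1rd +1wr — FU → AL2|MU1|ME0|BR0|rd0|wr1
(7) want 1×MUL +2rd +1wr — RD_PORT → AL2|MU1|ME0|BR0|rd0|wr1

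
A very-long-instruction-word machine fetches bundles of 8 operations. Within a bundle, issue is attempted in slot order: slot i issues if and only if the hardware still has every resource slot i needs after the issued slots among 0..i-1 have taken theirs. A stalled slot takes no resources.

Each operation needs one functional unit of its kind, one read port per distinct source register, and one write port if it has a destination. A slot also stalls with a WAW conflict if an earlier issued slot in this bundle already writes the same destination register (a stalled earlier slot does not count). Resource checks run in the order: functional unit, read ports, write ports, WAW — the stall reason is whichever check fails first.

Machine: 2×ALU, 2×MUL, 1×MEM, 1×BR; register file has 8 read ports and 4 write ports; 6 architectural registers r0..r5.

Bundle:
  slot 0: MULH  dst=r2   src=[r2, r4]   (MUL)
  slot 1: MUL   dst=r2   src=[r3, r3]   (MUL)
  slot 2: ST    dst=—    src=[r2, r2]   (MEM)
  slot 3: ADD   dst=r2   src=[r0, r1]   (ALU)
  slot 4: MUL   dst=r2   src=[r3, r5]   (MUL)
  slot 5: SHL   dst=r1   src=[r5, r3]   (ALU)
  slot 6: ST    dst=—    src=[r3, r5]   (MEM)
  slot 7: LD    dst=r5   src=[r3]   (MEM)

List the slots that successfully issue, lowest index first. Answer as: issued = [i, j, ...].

slot 0 (MUL): ISSUE — free A2,Mu1,Ld1,B1 rp6 wp3
slot 1 (MUL): stall WAW — free A2,Mu1,Ld1,B1 rp6 wp3
slot 2 (MEM): ISSUE — free A2,Mu1,Ld0,B1 rp5 wp3
slot 3 (ALU): stall WAW — free A2,Mu1,Ld0,B1 rp5 wp3
slot 4 (MUL): stall WAW — free A2,Mu1,Ld0,B1 rp5 wp3
slot 5 (ALU): ISSUE — free A1,Mu1,Ld0,B1 rp3 wp2
slot 6 (MEM): stall FU — free A1,Mu1,Ld0,B1 rp3 wp2
slot 7 (MEM): stall FU — free A1,Mu1,Ld0,B1 rp3 wp2

issued = [0, 2, 5]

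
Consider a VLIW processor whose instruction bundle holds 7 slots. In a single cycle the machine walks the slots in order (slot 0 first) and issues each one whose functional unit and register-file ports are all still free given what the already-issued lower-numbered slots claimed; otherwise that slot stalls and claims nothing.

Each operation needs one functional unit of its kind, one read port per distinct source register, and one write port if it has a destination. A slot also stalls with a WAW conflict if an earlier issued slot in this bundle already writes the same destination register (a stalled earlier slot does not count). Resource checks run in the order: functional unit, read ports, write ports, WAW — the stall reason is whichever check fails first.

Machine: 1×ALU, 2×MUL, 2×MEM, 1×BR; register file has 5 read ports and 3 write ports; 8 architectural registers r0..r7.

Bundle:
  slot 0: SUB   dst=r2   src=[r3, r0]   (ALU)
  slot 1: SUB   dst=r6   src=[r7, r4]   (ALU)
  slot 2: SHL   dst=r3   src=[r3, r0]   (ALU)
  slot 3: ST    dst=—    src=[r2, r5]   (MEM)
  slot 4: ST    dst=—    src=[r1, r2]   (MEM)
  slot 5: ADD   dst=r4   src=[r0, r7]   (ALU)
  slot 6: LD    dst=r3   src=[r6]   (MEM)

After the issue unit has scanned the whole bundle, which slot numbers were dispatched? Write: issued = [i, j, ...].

issued = [0, 3, 6]

[0] ALU needs rd=2 wr=1: ok; after: ALU=0 MUL=2 MEM=2 BR=1, R=3, W=2
[1] ALU needs rd=2 wr=1: FU; after: ALU=0 MUL=2 MEM=2 BR=1, R=3, W=2
[2] ALU needs rd=2 wr=1: FU; after: ALU=0 MUL=2 MEM=2 BR=1, R=3, W=2
[3] MEM needs rd=2 wr=0: ok; after: ALU=0 MUL=2 MEM=1 BR=1, R=1, W=2
[4] MEM needs rd=2 wr=0: RD_PORT; after: ALU=0 MUL=2 MEM=1 BR=1, R=1, W=2
[5] ALU needs rd=2 wr=1: FU; after: ALU=0 MUL=2 MEM=1 BR=1, R=1, W=2
[6] MEM needs rd=1 wr=1: ok; after: ALU=0 MUL=2 MEM=0 BR=1, R=0, W=1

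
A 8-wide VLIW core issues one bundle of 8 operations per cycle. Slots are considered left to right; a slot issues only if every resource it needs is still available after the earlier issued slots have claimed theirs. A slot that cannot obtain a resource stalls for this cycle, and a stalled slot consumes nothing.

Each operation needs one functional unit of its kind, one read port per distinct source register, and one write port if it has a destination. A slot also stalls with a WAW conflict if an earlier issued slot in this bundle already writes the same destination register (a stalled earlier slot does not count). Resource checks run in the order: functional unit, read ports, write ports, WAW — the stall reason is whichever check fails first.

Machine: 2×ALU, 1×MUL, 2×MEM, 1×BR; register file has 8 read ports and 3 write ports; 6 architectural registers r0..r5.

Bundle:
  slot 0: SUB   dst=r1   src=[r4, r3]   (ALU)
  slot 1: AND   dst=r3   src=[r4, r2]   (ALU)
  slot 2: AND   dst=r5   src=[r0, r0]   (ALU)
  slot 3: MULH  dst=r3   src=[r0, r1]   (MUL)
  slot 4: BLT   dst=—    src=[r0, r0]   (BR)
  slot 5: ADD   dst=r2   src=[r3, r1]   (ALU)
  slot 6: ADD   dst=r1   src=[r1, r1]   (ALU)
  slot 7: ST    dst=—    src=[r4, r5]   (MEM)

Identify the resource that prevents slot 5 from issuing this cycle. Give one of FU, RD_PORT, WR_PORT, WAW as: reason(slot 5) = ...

reason(slot 5) = FU

#0 ALU src=r4,r3 dispatched  <A:1 Mu:1 Ld:2 B:1 rd:6 wr:2>
#1 ALU src=r4,r2 dispatched  <A:0 Mu:1 Ld:2 B:1 rd:4 wr:1>
#2 ALU src=r0,r0 held:FU  <A:0 Mu:1 Ld:2 B:1 rd:4 wr:1>
#3 MUL src=r0,r1 held:WAW  <A:0 Mu:1 Ld:2 B:1 rd:4 wr:1>
#4 BR src=r0,r0 dispatched  <A:0 Mu:1 Ld:2 B:0 rd:3 wr:1>
#5 ALU src=r3,r1 held:FU  <A:0 Mu:1 Ld:2 B:0 rd:3 wr:1>
#6 ALU src=r1,r1 held:FU  <A:0 Mu:1 Ld:2 B:0 rd:3 wr:1>
#7 MEM src=r4,r5 dispatched  <A:0 Mu:1 Ld:1 B:0 rd:1 wr:1>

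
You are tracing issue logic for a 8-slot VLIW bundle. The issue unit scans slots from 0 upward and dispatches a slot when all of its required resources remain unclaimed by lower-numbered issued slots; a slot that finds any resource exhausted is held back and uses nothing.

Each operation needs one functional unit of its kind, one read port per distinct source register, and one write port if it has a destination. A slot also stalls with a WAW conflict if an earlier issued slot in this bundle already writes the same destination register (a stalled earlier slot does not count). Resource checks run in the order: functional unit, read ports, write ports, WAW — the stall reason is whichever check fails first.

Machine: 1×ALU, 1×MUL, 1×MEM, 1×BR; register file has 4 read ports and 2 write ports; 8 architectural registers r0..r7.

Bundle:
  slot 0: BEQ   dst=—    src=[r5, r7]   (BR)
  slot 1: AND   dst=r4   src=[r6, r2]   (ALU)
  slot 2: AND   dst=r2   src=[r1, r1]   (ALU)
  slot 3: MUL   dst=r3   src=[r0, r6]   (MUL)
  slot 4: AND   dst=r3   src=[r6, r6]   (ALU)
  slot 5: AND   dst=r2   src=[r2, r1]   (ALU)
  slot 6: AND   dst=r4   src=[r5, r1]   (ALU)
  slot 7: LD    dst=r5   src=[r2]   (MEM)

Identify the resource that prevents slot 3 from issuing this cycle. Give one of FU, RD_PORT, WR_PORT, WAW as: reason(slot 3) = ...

reason(slot 3) = RD_PORT

#0 BR src=r5,r7 dispatched  <A:1 Mu:1 Ld:1 B:0 rd:2 wr:2>
#1 ALU src=r6,r2 dispatched  <A:0 Mu:1 Ld:1 B:0 rd:0 wr:1>
#2 ALU src=r1,r1 held:FU  <A:0 Mu:1 Ld:1 B:0 rd:0 wr:1>
#3 MUL src=r0,r6 held:RD_PORT  <A:0 Mu:1 Ld:1 B:0 rd:0 wr:1>
#4 ALU src=r6,r6 held:FU  <A:0 Mu:1 Ld:1 B:0 rd:0 wr:1>
#5 ALU src=r2,r1 held:FU  <A:0 Mu:1 Ld:1 B:0 rd:0 wr:1>
#6 ALU src=r5,r1 held:FU  <A:0 Mu:1 Ld:1 B:0 rd:0 wr:1>
#7 MEM src=r2 held:RD_PORT  <A:0 Mu:1 Ld:1 B:0 rd:0 wr:1>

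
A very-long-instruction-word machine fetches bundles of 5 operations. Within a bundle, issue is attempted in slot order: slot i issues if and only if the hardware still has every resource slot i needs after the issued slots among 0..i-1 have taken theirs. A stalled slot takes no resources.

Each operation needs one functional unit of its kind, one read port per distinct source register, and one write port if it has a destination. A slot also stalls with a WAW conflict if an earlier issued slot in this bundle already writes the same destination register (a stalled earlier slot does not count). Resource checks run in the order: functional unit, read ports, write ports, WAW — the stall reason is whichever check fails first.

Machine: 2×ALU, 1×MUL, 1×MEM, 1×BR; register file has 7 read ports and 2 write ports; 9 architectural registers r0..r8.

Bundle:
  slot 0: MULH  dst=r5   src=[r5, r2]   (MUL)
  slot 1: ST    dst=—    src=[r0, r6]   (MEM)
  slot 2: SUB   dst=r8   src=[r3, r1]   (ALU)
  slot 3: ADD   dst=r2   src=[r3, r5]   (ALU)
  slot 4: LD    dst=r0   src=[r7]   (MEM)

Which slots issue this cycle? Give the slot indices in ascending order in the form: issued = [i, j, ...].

issued = [0, 1, 2]

(0) want 1×MUL +2rd +1wr — yes → AL2|MU0|ME1|BR1|rd5|wr1
(1) want 1×MEM +2rd +0wr — yes → AL2|MU0|ME0|BR1|rd3|wr1
(2) want 1×ALU +2rd +1wr — yes → AL1|MU0|ME0|BR1|rd1|wr0
(3) want 1×ALU +2rd +1wr — RD_PORT → AL1|MU0|ME0|BR1|rd1|wr0
(4) want 1×MEM +1rd +1wr — FU → AL1|MU0|ME0|BR1|rd1|wr0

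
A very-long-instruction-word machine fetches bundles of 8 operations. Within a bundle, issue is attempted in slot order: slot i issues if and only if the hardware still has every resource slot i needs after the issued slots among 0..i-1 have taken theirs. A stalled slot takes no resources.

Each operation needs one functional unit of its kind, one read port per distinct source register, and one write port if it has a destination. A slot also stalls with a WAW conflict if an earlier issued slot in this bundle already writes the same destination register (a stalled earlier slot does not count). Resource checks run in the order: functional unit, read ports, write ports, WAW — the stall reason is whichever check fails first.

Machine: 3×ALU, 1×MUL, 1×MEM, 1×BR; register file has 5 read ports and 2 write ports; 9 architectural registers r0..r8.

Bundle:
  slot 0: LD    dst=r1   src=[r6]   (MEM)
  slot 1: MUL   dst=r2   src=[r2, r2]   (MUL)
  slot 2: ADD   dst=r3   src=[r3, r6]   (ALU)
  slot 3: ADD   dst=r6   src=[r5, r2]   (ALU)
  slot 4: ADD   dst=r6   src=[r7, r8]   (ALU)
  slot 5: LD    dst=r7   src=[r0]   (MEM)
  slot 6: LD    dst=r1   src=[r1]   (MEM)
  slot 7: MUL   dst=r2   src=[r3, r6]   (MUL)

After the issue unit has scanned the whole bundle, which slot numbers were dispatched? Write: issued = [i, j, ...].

issued = [0, 1]

#0 MEM src=r6 dispatched  <A:3 Mu:1 Ld:0 B:1 rd:4 wr:1>
#1 MUL src=r2,r2 dispatched  <A:3 Mu:0 Ld:0 B:1 rd:3 wr:0>
#2 ALU src=r3,r6 held:WR_PORT  <A:3 Mu:0 Ld:0 B:1 rd:3 wr:0>
#3 ALU src=r5,r2 held:WR_PORT  <A:3 Mu:0 Ld:0 B:1 rd:3 wr:0>
#4 ALU src=r7,r8 held:WR_PORT  <A:3 Mu:0 Ld:0 B:1 rd:3 wr:0>
#5 MEM src=r0 held:FU  <A:3 Mu:0 Ld:0 B:1 rd:3 wr:0>
#6 MEM src=r1 held:FU  <A:3 Mu:0 Ld:0 B:1 rd:3 wr:0>
#7 MUL src=r3,r6 held:FU  <A:3 Mu:0 Ld:0 B:1 rd:3 wr:0>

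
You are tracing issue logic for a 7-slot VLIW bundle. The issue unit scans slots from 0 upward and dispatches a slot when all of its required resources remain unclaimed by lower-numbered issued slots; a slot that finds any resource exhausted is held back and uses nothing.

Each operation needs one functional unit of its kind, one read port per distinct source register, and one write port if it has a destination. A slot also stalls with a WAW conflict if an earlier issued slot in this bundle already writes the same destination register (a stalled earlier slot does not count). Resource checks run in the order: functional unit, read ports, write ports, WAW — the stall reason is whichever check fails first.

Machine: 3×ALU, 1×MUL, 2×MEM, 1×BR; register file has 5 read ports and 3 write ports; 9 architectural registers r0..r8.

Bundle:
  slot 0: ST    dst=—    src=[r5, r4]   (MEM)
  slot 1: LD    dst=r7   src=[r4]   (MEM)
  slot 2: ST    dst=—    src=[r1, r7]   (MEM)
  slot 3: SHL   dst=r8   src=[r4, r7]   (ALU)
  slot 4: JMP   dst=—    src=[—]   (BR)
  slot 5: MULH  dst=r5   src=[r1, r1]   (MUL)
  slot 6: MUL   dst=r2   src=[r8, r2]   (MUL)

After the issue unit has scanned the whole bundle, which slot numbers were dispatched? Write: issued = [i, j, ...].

issued = [0, 1, 3, 4]

#0 MEM src=r5,r4 dispatched  <A:3 Mu:1 Ld:1 B:1 rd:3 wr:3>
#1 MEM src=r4 dispatched  <A:3 Mu:1 Ld:0 B:1 rd:2 wr:2>
#2 MEM src=r1,r7 held:FU  <A:3 Mu:1 Ld:0 B:1 rd:2 wr:2>
#3 ALU src=r4,r7 dispatched  <A:2 Mu:1 Ld:0 B:1 rd:0 wr:1>
#4 BR src=- dispatched  <A:2 Mu:1 Ld:0 B:0 rd:0 wr:1>
#5 MUL src=r1,r1 held:RD_PORT  <A:2 Mu:1 Ld:0 B:0 rd:0 wr:1>
#6 MUL src=r8,r2 held:RD_PORT  <A:2 Mu:1 Ld:0 B:0 rd:0 wr:1>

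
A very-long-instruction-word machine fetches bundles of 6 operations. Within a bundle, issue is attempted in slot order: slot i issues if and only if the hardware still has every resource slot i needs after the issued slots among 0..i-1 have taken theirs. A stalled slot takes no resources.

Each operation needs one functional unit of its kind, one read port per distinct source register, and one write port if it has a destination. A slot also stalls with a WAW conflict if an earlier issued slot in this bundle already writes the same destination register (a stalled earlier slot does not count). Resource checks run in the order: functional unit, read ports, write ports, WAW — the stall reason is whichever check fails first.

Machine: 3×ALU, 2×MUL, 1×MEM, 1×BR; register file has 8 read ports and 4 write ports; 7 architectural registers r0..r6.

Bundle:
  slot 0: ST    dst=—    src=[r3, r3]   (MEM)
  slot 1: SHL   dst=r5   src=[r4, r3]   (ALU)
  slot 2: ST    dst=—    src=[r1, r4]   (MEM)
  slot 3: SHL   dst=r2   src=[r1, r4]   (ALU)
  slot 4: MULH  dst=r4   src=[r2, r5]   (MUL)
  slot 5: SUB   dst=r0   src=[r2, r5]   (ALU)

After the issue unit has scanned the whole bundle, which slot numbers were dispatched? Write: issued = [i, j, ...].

issued = [0, 1, 3, 4]

(0) want 1×MEM +1rd +0wr — yes → AL3|MU2|ME0|BR1|rd7|wr4
(1) want 1×ALU +2rd +1wr — yes → AL2|MU2|ME0|BR1|rd5|wr3
(2) want 1×MEM +2rd +0wr — FU → AL2|MU2|ME0|BR1|rd5|wr3
(3) want 1×ALU +2rd +1wr — yes → AL1|MU2|ME0|BR1|rd3|wr2
(4) want 1×MUL +2rd +1wr — yes → AL1|MU1|ME0|BR1|rd1|wr1
(5) want 1×ALU +2rd +1wr — RD_PORT → AL1|MU1|ME0|BR1|rd1|wr1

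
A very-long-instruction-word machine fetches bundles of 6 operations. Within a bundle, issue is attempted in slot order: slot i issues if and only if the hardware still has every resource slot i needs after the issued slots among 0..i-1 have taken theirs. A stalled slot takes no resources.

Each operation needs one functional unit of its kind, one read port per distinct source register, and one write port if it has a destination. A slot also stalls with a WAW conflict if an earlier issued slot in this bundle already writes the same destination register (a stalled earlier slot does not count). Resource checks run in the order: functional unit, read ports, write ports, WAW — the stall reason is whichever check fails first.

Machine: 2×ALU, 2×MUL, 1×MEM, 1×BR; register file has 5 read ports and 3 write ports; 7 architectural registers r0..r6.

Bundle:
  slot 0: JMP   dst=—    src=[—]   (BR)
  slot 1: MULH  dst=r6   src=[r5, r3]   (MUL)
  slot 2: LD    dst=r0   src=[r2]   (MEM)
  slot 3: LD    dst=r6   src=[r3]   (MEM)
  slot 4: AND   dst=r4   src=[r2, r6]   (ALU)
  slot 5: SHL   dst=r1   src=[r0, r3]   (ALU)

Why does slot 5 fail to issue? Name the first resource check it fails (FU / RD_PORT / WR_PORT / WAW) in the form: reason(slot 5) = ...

slot 0 (BR): ISSUE — free A2,Mu2,Ld1,B0 rp5 wp3
slot 1 (MUL): ISSUE — free A2,Mu1,Ld1,B0 rp3 wp2
slot 2 (MEM): ISSUE — free A2,Mu1,Ld0,B0 rp2 wp1
slot 3 (MEM): stall FU — free A2,Mu1,Ld0,B0 rp2 wp1
slot 4 (ALU): ISSUE — free A1,Mu1,Ld0,B0 rp0 wp0
slot 5 (ALU): stall RD_PORT — free A1,Mu1,Ld0,B0 rp0 wp0

reason(slot 5) = RD_PORT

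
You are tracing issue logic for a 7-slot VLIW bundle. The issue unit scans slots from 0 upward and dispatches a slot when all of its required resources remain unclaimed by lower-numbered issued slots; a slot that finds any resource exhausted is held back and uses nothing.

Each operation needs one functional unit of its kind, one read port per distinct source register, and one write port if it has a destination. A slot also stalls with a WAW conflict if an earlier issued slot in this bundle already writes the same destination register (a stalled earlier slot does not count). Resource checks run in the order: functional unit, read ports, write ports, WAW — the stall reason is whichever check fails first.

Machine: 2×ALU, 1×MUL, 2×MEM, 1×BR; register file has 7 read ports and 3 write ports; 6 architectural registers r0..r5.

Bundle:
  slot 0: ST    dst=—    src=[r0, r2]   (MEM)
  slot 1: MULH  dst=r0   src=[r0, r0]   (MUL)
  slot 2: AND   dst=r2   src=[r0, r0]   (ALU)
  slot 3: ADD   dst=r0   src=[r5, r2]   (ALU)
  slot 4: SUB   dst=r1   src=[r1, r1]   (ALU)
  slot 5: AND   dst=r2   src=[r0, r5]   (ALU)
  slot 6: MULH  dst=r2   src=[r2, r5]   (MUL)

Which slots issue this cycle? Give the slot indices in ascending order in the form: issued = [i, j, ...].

issued = [0, 1, 2, 4]

[0] MEM needs rd=2 wr=0: ok; after: ALU=2 MUL=1 MEM=1 BR=1, R=5, W=3
[1] MUL needs rd=1 wr=1: ok; after: ALU=2 MUL=0 MEM=1 BR=1, R=4, W=2
[2] ALU needs rd=1 wr=1: ok; after: ALU=1 MUL=0 MEM=1 BR=1, R=3, W=1
[3] ALU needs rd=2 wr=1: WAW; after: ALU=1 MUL=0 MEM=1 BR=1, R=3, W=1
[4] ALU needs rd=1 wr=1: ok; after: ALU=0 MUL=0 MEM=1 BR=1, R=2, W=0
[5] ALU needs rd=2 wr=1: FU; after: ALU=0 MUL=0 MEM=1 BR=1, R=2, W=0
[6] MUL needs rd=2 wr=1: FU; after: ALU=0 MUL=0 MEM=1 BR=1, R=2, W=0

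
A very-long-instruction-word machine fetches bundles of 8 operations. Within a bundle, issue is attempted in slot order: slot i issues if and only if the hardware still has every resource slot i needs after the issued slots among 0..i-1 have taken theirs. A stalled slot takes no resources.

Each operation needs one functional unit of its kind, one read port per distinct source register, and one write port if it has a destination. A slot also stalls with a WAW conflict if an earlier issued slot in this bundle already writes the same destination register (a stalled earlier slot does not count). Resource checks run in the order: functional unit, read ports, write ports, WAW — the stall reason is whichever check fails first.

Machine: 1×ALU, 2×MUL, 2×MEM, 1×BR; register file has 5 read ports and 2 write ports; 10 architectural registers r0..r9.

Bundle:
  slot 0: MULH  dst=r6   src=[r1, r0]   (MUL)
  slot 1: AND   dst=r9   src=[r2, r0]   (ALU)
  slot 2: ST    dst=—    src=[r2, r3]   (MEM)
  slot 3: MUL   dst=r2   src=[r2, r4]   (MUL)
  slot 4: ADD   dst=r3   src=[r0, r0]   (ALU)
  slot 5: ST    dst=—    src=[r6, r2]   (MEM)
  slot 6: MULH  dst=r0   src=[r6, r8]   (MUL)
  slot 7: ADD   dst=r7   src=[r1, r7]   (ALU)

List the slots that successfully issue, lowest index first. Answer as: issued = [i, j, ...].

slot 0 (MUL): ISSUE — free A1,Mu1,Ld2,B1 rp3 wp1
slot 1 (ALU): ISSUE — free A0,Mu1,Ld2,B1 rp1 wp0
slot 2 (MEM): stall RD_PORT — free A0,Mu1,Ld2,B1 rp1 wp0
slot 3 (MUL): stall RD_PORT — free A0,Mu1,Ld2,B1 rp1 wp0
slot 4 (ALU): stall FU — free A0,Mu1,Ld2,B1 rp1 wp0
slot 5 (MEM): stall RD_PORT — free A0,Mu1,Ld2,B1 rp1 wp0
slot 6 (MUL): stall RD_PORT — free A0,Mu1,Ld2,B1 rp1 wp0
slot 7 (ALU): stall FU — free A0,Mu1,Ld2,B1 rp1 wp0

issued = [0, 1]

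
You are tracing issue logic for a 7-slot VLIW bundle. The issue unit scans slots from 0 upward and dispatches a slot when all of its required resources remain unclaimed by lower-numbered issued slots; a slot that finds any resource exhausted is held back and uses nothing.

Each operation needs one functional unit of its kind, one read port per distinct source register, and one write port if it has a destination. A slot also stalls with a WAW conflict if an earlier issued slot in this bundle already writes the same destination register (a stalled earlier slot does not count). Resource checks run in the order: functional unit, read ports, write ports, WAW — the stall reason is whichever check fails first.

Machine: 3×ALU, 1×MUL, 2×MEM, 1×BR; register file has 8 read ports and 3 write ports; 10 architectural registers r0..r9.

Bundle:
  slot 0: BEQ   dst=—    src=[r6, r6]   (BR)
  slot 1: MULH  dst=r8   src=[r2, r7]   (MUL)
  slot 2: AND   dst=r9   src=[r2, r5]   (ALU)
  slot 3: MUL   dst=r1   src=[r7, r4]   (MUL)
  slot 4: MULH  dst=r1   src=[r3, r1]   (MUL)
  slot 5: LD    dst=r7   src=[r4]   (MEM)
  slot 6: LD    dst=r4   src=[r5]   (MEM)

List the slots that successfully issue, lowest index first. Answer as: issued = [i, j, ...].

issued = [0, 1, 2, 5]

slot 0 (BR): ISSUE — free A3,Mu1,Ld2,B0 rp7 wp3
slot 1 (MUL): ISSUE — free A3,Mu0,Ld2,B0 rp5 wp2
slot 2 (ALU): ISSUE — free A2,Mu0,Ld2,B0 rp3 wp1
slot 3 (MUL): stall FU — free A2,Mu0,Ld2,B0 rp3 wp1
slot 4 (MUL): stall FU — free A2,Mu0,Ld2,B0 rp3 wp1
slot 5 (MEM): ISSUE — free A2,Mu0,Ld1,B0 rp2 wp0
slot 6 (MEM): stall WR_PORT — free A2,Mu0,Ld1,B0 rp2 wp0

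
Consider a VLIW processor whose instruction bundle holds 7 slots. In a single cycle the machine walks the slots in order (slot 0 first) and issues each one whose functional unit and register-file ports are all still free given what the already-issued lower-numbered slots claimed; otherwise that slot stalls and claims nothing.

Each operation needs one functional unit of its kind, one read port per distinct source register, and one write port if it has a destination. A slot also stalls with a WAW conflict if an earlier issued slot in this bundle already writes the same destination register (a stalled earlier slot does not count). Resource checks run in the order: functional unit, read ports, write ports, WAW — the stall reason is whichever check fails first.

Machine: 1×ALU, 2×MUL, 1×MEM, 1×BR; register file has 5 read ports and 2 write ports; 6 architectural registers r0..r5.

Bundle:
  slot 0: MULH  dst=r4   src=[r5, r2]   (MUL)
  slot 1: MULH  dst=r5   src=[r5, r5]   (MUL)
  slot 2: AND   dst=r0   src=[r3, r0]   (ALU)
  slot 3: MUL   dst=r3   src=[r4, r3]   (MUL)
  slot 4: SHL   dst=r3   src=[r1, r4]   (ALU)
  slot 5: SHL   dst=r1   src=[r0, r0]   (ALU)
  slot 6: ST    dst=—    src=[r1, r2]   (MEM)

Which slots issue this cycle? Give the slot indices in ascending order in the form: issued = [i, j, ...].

issued = [0, 1, 6]

slot 0 (MUL): ISSUE — free A1,Mu1,Ld1,B1 rp3 wp1
slot 1 (MUL): ISSUE — free A1,Mu0,Ld1,B1 rp2 wp0
slot 2 (ALU): stall WR_PORT — free A1,Mu0,Ld1,B1 rp2 wp0
slot 3 (MUL): stall FU — free A1,Mu0,Ld1,B1 rp2 wp0
slot 4 (ALU): stall WR_PORT — free A1,Mu0,Ld1,B1 rp2 wp0
slot 5 (ALU): stall WR_PORT — free A1,Mu0,Ld1,B1 rp2 wp0
slot 6 (MEM): ISSUE — free A1,Mu0,Ld0,B1 rp0 wp0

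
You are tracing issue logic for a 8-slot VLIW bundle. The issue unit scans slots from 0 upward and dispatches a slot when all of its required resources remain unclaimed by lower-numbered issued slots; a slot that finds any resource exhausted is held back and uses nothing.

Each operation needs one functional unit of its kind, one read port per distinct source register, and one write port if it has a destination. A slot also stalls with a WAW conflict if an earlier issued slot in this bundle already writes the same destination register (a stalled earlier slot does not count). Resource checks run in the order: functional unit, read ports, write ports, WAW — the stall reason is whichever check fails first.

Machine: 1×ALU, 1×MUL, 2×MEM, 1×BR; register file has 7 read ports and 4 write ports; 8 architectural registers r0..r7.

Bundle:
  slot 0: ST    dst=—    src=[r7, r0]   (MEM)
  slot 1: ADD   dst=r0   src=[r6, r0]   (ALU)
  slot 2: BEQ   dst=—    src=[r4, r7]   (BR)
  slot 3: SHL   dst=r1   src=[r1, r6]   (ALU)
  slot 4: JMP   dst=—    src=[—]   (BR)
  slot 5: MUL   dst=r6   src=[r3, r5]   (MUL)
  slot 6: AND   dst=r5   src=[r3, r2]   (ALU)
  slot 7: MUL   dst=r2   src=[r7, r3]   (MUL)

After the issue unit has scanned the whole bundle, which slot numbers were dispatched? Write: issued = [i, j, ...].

issued = [0, 1, 2]

(0) want 1×MEM +2rd +0wr — yes → AL1|MU1|ME1|BR1|rd5|wr4
(1) want 1×ALU +2rd +1wr — yes → AL0|MU1|ME1|BR1|rd3|wr3
(2) want 1×BR +2rd +0wr — yes → AL0|MU1|ME1|BR0|rd1|wr3
(3) want 1×ALU +2rd +1wr — FU → AL0|MU1|ME1|BR0|rd1|wr3
(4) want 1×BR +0rd +0wr — FU → AL0|MU1|ME1|BR0|rd1|wr3
(5) want 1×MUL +2rd +1wr — RD_PORT → AL0|MU1|ME1|BR0|rd1|wr3
(6) want 1×ALU +2rd +1wr — FU → AL0|MU1|ME1|BR0|rd1|wr3
(7) want 1×MUL +2rd +1wr — RD_PORT → AL0|MU1|ME1|BR0|rd1|wr3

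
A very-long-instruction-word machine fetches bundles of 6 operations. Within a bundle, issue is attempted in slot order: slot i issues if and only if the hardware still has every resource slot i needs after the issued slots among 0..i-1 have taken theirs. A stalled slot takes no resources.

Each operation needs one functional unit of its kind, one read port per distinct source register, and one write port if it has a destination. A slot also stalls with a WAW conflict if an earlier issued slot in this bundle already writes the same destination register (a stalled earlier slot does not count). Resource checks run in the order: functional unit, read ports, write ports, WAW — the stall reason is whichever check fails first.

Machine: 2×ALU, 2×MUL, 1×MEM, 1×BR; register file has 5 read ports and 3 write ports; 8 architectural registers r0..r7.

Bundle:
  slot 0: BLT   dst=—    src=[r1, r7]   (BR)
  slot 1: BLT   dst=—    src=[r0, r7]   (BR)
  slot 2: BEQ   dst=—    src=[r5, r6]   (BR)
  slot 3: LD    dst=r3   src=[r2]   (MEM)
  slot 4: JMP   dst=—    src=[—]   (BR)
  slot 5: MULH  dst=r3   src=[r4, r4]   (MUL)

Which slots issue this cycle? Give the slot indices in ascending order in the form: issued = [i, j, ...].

slot 0 (BR): ISSUE — free A2,Mu2,Ld1,B0 rp3 wp3
slot 1 (BR): stall FU — free A2,Mu2,Ld1,B0 rp3 wp3
slot 2 (BR): stall FU — free A2,Mu2,Ld1,B0 rp3 wp3
slot 3 (MEM): ISSUE — free A2,Mu2,Ld0,B0 rp2 wp2
slot 4 (BR): stall FU — free A2,Mu2,Ld0,B0 rp2 wp2
slot 5 (MUL): stall WAW — free A2,Mu2,Ld0,B0 rp2 wp2

issued = [0, 3]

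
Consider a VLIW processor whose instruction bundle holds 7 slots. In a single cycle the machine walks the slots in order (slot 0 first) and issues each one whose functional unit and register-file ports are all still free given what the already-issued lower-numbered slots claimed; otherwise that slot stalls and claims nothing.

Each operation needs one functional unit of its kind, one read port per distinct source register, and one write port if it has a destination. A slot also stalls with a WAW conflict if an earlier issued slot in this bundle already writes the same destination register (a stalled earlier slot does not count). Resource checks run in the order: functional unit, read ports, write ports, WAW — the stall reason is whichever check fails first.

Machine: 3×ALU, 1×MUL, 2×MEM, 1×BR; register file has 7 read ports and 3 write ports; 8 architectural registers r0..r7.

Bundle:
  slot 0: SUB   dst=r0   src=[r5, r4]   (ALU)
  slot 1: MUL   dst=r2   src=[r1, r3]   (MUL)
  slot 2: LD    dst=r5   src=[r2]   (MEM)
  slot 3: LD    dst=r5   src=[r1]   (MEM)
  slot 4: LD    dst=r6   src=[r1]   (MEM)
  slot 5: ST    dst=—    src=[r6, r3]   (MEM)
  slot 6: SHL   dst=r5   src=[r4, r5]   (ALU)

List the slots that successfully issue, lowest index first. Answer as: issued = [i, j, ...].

slot 0 (ALU): ISSUE — free A2,Mu1,Ld2,B1 rp5 wp2
slot 1 (MUL): ISSUE — free A2,Mu0,Ld2,B1 rp3 wp1
slot 2 (MEM): ISSUE — free A2,Mu0,Ld1,B1 rp2 wp0
slot 3 (MEM): stall WR_PORT — free A2,Mu0,Ld1,B1 rp2 wp0
slot 4 (MEM): stall WR_PORT — free A2,Mu0,Ld1,B1 rp2 wp0
slot 5 (MEM): ISSUE — free A2,Mu0,Ld0,B1 rp0 wp0
slot 6 (ALU): stall RD_PORT — free A2,Mu0,Ld0,B1 rp0 wp0

issued = [0, 1, 2, 5]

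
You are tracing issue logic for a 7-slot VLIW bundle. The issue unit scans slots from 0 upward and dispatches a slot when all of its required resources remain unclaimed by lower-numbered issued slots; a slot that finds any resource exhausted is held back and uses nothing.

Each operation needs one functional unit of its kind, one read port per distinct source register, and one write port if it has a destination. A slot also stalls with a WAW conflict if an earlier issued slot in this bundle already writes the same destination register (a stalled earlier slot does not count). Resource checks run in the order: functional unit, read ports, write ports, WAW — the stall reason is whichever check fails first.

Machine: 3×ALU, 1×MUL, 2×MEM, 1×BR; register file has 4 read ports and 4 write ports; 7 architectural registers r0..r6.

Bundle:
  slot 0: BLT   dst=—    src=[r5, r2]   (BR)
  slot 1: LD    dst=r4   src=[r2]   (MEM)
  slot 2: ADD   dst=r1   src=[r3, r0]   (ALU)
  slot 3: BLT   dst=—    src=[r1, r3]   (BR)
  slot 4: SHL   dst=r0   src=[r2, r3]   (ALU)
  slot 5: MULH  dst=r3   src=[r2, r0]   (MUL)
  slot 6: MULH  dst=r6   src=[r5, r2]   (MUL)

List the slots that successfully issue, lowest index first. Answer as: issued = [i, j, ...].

(0) want 1×BR +2rd +0wr — yes → AL3|MU1|ME2|BR0|rd2|wr4
(1) want 1×MEM +1rd +1wr — yes → AL3|MU1|ME1|BR0|rd1|wr3
(2) want 1×ALU +2rd +1wr — RD_PORT → AL3|MU1|ME1|BR0|rd1|wr3
(3) want 1×BR +2rd +0wr — FU → AL3|MU1|ME1|BR0|rd1|wr3
(4) want 1×ALU +2rd +1wr — RD_PORT → AL3|MU1|ME1|BR0|rd1|wr3
(5) want 1×MUL +2rd +1wr — RD_PORT → AL3|MU1|ME1|BR0|rd1|wr3
(6) want 1×MUL +2rd +1wr — RD_PORT → AL3|MU1|ME1|BR0|rd1|wr3

issued = [0, 1]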